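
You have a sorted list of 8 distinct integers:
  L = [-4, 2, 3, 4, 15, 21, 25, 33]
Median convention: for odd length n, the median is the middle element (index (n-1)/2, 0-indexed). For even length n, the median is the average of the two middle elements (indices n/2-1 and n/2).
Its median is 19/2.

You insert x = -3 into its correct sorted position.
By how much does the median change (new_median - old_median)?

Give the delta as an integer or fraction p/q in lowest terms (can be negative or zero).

Answer: -11/2

Derivation:
Old median = 19/2
After inserting x = -3: new sorted = [-4, -3, 2, 3, 4, 15, 21, 25, 33]
New median = 4
Delta = 4 - 19/2 = -11/2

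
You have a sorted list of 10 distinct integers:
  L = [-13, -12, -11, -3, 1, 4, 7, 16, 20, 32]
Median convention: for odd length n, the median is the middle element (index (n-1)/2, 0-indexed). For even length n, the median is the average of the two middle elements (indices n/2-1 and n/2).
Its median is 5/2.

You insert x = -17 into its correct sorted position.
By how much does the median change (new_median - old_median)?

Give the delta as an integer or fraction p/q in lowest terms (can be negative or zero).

Answer: -3/2

Derivation:
Old median = 5/2
After inserting x = -17: new sorted = [-17, -13, -12, -11, -3, 1, 4, 7, 16, 20, 32]
New median = 1
Delta = 1 - 5/2 = -3/2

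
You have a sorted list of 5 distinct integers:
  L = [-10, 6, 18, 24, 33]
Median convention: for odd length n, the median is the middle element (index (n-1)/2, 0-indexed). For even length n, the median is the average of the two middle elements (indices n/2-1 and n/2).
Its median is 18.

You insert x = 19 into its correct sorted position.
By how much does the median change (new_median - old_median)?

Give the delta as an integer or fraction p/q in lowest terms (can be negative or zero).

Old median = 18
After inserting x = 19: new sorted = [-10, 6, 18, 19, 24, 33]
New median = 37/2
Delta = 37/2 - 18 = 1/2

Answer: 1/2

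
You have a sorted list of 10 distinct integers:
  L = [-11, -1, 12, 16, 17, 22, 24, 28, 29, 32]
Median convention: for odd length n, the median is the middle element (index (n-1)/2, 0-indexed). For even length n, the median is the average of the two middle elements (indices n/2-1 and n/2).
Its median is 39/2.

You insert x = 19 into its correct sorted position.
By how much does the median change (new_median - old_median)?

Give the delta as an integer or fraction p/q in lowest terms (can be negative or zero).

Old median = 39/2
After inserting x = 19: new sorted = [-11, -1, 12, 16, 17, 19, 22, 24, 28, 29, 32]
New median = 19
Delta = 19 - 39/2 = -1/2

Answer: -1/2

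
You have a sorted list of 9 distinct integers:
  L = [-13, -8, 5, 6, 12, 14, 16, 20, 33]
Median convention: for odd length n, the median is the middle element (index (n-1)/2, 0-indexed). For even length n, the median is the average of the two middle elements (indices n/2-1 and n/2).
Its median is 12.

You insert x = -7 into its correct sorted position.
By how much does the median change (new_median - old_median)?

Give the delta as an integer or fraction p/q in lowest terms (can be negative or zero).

Old median = 12
After inserting x = -7: new sorted = [-13, -8, -7, 5, 6, 12, 14, 16, 20, 33]
New median = 9
Delta = 9 - 12 = -3

Answer: -3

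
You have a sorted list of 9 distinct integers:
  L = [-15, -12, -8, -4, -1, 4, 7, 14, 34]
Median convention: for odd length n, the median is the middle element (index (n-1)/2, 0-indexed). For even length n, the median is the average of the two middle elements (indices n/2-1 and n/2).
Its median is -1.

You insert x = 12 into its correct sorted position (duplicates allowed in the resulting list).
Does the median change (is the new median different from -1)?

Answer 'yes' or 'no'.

Answer: yes

Derivation:
Old median = -1
Insert x = 12
New median = 3/2
Changed? yes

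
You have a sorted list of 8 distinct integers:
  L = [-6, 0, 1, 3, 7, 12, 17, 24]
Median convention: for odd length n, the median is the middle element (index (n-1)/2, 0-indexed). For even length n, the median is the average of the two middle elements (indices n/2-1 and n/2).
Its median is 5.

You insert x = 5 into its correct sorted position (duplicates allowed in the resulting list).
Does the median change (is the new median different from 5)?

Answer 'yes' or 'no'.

Old median = 5
Insert x = 5
New median = 5
Changed? no

Answer: no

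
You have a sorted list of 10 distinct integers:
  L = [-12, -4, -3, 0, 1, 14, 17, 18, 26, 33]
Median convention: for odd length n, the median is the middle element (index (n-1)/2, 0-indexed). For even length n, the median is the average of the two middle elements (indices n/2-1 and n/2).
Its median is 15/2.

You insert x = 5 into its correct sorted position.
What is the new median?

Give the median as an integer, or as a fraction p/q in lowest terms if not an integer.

Answer: 5

Derivation:
Old list (sorted, length 10): [-12, -4, -3, 0, 1, 14, 17, 18, 26, 33]
Old median = 15/2
Insert x = 5
Old length even (10). Middle pair: indices 4,5 = 1,14.
New length odd (11). New median = single middle element.
x = 5: 5 elements are < x, 5 elements are > x.
New sorted list: [-12, -4, -3, 0, 1, 5, 14, 17, 18, 26, 33]
New median = 5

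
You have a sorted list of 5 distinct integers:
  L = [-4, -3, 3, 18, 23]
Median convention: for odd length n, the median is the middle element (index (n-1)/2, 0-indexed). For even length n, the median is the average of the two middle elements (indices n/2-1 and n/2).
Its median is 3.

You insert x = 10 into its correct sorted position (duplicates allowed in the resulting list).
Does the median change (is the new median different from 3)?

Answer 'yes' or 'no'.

Old median = 3
Insert x = 10
New median = 13/2
Changed? yes

Answer: yes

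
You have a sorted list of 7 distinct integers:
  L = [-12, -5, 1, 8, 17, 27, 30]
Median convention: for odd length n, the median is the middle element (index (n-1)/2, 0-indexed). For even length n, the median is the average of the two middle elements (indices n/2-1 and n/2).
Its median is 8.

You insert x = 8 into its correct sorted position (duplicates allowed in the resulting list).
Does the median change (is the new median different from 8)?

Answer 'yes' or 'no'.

Answer: no

Derivation:
Old median = 8
Insert x = 8
New median = 8
Changed? no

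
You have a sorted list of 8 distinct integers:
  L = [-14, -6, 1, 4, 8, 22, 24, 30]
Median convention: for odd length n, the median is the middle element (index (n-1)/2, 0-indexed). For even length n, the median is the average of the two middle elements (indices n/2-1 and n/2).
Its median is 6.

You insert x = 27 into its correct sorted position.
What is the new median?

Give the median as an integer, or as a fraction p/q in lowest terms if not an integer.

Old list (sorted, length 8): [-14, -6, 1, 4, 8, 22, 24, 30]
Old median = 6
Insert x = 27
Old length even (8). Middle pair: indices 3,4 = 4,8.
New length odd (9). New median = single middle element.
x = 27: 7 elements are < x, 1 elements are > x.
New sorted list: [-14, -6, 1, 4, 8, 22, 24, 27, 30]
New median = 8

Answer: 8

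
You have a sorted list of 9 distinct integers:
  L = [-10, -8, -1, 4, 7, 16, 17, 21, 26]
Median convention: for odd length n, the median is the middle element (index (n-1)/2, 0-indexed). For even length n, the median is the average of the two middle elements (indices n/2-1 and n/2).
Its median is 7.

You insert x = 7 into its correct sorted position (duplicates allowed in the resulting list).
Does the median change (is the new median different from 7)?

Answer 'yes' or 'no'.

Old median = 7
Insert x = 7
New median = 7
Changed? no

Answer: no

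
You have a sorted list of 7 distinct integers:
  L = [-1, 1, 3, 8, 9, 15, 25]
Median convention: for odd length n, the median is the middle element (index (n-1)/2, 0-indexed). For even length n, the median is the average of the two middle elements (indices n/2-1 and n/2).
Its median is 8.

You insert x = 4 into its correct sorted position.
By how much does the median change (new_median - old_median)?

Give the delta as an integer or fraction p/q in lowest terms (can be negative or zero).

Answer: -2

Derivation:
Old median = 8
After inserting x = 4: new sorted = [-1, 1, 3, 4, 8, 9, 15, 25]
New median = 6
Delta = 6 - 8 = -2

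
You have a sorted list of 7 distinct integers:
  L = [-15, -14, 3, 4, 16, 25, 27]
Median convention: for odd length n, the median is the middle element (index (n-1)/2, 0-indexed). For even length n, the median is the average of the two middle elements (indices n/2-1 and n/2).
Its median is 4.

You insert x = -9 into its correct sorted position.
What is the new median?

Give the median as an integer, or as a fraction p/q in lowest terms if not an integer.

Old list (sorted, length 7): [-15, -14, 3, 4, 16, 25, 27]
Old median = 4
Insert x = -9
Old length odd (7). Middle was index 3 = 4.
New length even (8). New median = avg of two middle elements.
x = -9: 2 elements are < x, 5 elements are > x.
New sorted list: [-15, -14, -9, 3, 4, 16, 25, 27]
New median = 7/2

Answer: 7/2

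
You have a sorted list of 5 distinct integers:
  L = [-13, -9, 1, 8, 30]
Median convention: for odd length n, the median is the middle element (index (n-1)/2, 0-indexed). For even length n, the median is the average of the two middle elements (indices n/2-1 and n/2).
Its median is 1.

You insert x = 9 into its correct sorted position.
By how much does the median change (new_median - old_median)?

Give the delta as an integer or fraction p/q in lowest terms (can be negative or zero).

Answer: 7/2

Derivation:
Old median = 1
After inserting x = 9: new sorted = [-13, -9, 1, 8, 9, 30]
New median = 9/2
Delta = 9/2 - 1 = 7/2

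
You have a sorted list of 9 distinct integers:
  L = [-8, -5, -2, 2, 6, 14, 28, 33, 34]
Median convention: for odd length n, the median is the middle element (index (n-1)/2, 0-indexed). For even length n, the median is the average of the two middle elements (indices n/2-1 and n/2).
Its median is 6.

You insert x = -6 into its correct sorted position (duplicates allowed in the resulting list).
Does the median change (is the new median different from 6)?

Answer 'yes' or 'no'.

Answer: yes

Derivation:
Old median = 6
Insert x = -6
New median = 4
Changed? yes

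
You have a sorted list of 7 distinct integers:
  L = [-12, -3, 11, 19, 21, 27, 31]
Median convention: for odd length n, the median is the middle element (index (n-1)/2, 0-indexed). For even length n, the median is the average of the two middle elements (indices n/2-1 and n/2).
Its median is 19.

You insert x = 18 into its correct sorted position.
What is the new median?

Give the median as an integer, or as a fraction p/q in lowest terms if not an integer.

Old list (sorted, length 7): [-12, -3, 11, 19, 21, 27, 31]
Old median = 19
Insert x = 18
Old length odd (7). Middle was index 3 = 19.
New length even (8). New median = avg of two middle elements.
x = 18: 3 elements are < x, 4 elements are > x.
New sorted list: [-12, -3, 11, 18, 19, 21, 27, 31]
New median = 37/2

Answer: 37/2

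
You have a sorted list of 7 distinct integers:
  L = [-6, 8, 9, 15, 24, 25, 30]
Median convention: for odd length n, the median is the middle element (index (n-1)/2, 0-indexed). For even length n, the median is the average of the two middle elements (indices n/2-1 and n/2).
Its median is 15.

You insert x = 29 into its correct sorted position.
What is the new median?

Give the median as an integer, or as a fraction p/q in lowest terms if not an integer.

Answer: 39/2

Derivation:
Old list (sorted, length 7): [-6, 8, 9, 15, 24, 25, 30]
Old median = 15
Insert x = 29
Old length odd (7). Middle was index 3 = 15.
New length even (8). New median = avg of two middle elements.
x = 29: 6 elements are < x, 1 elements are > x.
New sorted list: [-6, 8, 9, 15, 24, 25, 29, 30]
New median = 39/2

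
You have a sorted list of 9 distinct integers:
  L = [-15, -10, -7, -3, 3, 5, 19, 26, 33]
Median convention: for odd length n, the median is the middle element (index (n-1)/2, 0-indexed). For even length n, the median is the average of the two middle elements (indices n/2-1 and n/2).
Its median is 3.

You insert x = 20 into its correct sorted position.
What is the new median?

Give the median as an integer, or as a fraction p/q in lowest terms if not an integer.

Answer: 4

Derivation:
Old list (sorted, length 9): [-15, -10, -7, -3, 3, 5, 19, 26, 33]
Old median = 3
Insert x = 20
Old length odd (9). Middle was index 4 = 3.
New length even (10). New median = avg of two middle elements.
x = 20: 7 elements are < x, 2 elements are > x.
New sorted list: [-15, -10, -7, -3, 3, 5, 19, 20, 26, 33]
New median = 4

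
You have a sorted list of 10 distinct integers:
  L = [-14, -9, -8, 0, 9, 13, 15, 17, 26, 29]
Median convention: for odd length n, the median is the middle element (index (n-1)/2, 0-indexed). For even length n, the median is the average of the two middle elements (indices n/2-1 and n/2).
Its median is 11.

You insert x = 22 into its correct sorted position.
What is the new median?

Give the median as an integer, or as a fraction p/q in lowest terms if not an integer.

Old list (sorted, length 10): [-14, -9, -8, 0, 9, 13, 15, 17, 26, 29]
Old median = 11
Insert x = 22
Old length even (10). Middle pair: indices 4,5 = 9,13.
New length odd (11). New median = single middle element.
x = 22: 8 elements are < x, 2 elements are > x.
New sorted list: [-14, -9, -8, 0, 9, 13, 15, 17, 22, 26, 29]
New median = 13

Answer: 13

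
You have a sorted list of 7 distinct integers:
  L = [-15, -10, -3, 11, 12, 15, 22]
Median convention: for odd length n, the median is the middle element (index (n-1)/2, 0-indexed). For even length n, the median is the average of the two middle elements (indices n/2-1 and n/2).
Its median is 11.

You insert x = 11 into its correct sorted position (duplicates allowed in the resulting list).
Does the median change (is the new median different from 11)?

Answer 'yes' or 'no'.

Answer: no

Derivation:
Old median = 11
Insert x = 11
New median = 11
Changed? no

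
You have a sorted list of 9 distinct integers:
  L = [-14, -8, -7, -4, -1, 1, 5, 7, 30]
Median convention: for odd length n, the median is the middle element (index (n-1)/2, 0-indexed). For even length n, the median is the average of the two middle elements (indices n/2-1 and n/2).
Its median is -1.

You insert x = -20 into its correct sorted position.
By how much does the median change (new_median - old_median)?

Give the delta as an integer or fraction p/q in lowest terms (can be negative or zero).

Old median = -1
After inserting x = -20: new sorted = [-20, -14, -8, -7, -4, -1, 1, 5, 7, 30]
New median = -5/2
Delta = -5/2 - -1 = -3/2

Answer: -3/2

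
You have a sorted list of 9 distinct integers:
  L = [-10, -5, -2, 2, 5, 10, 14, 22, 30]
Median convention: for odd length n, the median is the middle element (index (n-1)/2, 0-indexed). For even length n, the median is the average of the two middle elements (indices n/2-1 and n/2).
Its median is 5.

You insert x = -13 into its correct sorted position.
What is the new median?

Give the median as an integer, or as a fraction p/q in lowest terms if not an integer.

Old list (sorted, length 9): [-10, -5, -2, 2, 5, 10, 14, 22, 30]
Old median = 5
Insert x = -13
Old length odd (9). Middle was index 4 = 5.
New length even (10). New median = avg of two middle elements.
x = -13: 0 elements are < x, 9 elements are > x.
New sorted list: [-13, -10, -5, -2, 2, 5, 10, 14, 22, 30]
New median = 7/2

Answer: 7/2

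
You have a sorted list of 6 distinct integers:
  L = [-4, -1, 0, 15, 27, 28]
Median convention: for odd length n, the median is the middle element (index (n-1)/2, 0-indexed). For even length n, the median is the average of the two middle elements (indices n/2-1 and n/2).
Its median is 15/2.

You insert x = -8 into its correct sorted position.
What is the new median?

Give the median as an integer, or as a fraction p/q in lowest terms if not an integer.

Old list (sorted, length 6): [-4, -1, 0, 15, 27, 28]
Old median = 15/2
Insert x = -8
Old length even (6). Middle pair: indices 2,3 = 0,15.
New length odd (7). New median = single middle element.
x = -8: 0 elements are < x, 6 elements are > x.
New sorted list: [-8, -4, -1, 0, 15, 27, 28]
New median = 0

Answer: 0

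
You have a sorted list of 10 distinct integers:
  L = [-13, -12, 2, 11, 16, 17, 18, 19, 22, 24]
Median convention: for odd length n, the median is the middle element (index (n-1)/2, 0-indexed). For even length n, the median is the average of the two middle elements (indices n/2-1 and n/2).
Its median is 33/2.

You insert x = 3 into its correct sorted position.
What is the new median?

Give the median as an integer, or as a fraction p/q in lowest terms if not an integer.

Answer: 16

Derivation:
Old list (sorted, length 10): [-13, -12, 2, 11, 16, 17, 18, 19, 22, 24]
Old median = 33/2
Insert x = 3
Old length even (10). Middle pair: indices 4,5 = 16,17.
New length odd (11). New median = single middle element.
x = 3: 3 elements are < x, 7 elements are > x.
New sorted list: [-13, -12, 2, 3, 11, 16, 17, 18, 19, 22, 24]
New median = 16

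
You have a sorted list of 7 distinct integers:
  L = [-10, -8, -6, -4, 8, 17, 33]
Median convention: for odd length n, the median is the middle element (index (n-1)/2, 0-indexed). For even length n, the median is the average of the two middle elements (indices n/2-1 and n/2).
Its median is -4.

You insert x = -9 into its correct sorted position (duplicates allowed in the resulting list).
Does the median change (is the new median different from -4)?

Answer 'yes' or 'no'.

Old median = -4
Insert x = -9
New median = -5
Changed? yes

Answer: yes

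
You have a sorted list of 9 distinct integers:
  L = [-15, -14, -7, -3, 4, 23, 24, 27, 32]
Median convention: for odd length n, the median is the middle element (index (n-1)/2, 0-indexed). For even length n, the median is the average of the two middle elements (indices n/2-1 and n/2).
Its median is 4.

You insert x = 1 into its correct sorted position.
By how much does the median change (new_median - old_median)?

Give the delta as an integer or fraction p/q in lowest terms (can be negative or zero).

Old median = 4
After inserting x = 1: new sorted = [-15, -14, -7, -3, 1, 4, 23, 24, 27, 32]
New median = 5/2
Delta = 5/2 - 4 = -3/2

Answer: -3/2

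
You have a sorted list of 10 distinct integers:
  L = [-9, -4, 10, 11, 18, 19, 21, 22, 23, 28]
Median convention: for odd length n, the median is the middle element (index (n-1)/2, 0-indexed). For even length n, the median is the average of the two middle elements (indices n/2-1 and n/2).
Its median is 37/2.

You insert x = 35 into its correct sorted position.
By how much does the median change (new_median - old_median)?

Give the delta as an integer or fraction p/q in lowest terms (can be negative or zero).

Old median = 37/2
After inserting x = 35: new sorted = [-9, -4, 10, 11, 18, 19, 21, 22, 23, 28, 35]
New median = 19
Delta = 19 - 37/2 = 1/2

Answer: 1/2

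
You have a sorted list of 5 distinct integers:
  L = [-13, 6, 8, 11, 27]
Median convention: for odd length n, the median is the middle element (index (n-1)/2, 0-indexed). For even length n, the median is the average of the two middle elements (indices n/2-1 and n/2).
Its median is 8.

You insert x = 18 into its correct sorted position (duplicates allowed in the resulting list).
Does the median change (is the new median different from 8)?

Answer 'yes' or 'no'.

Answer: yes

Derivation:
Old median = 8
Insert x = 18
New median = 19/2
Changed? yes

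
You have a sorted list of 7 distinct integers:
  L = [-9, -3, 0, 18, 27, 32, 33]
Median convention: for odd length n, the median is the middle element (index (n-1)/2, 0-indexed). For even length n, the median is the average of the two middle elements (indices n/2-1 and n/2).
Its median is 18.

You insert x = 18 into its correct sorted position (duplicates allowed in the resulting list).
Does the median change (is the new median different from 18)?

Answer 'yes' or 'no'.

Old median = 18
Insert x = 18
New median = 18
Changed? no

Answer: no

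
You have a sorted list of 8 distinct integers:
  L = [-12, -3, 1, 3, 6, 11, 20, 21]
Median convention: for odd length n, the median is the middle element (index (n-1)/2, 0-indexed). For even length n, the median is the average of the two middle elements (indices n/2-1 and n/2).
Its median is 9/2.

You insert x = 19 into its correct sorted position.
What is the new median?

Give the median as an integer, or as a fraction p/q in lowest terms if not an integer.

Old list (sorted, length 8): [-12, -3, 1, 3, 6, 11, 20, 21]
Old median = 9/2
Insert x = 19
Old length even (8). Middle pair: indices 3,4 = 3,6.
New length odd (9). New median = single middle element.
x = 19: 6 elements are < x, 2 elements are > x.
New sorted list: [-12, -3, 1, 3, 6, 11, 19, 20, 21]
New median = 6

Answer: 6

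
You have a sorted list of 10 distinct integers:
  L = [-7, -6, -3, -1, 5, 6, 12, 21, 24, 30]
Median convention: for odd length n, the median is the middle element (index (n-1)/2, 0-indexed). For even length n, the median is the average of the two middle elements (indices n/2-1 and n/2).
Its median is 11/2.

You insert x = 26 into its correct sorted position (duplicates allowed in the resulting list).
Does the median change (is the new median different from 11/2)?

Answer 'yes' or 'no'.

Old median = 11/2
Insert x = 26
New median = 6
Changed? yes

Answer: yes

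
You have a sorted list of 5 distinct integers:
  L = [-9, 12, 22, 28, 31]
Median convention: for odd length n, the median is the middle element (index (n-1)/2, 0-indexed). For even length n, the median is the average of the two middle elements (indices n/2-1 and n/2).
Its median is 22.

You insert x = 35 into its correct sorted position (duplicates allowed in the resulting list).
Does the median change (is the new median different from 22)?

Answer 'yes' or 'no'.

Answer: yes

Derivation:
Old median = 22
Insert x = 35
New median = 25
Changed? yes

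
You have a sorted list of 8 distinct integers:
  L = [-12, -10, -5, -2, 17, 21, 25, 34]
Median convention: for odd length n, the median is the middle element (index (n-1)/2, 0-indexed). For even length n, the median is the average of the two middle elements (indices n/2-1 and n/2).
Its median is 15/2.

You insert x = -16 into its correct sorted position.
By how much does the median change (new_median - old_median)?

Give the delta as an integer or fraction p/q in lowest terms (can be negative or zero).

Answer: -19/2

Derivation:
Old median = 15/2
After inserting x = -16: new sorted = [-16, -12, -10, -5, -2, 17, 21, 25, 34]
New median = -2
Delta = -2 - 15/2 = -19/2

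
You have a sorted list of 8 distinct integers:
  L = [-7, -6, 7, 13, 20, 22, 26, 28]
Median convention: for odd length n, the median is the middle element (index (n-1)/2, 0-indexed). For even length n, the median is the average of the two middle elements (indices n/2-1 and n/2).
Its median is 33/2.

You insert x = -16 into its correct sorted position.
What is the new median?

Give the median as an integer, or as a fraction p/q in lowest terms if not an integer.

Answer: 13

Derivation:
Old list (sorted, length 8): [-7, -6, 7, 13, 20, 22, 26, 28]
Old median = 33/2
Insert x = -16
Old length even (8). Middle pair: indices 3,4 = 13,20.
New length odd (9). New median = single middle element.
x = -16: 0 elements are < x, 8 elements are > x.
New sorted list: [-16, -7, -6, 7, 13, 20, 22, 26, 28]
New median = 13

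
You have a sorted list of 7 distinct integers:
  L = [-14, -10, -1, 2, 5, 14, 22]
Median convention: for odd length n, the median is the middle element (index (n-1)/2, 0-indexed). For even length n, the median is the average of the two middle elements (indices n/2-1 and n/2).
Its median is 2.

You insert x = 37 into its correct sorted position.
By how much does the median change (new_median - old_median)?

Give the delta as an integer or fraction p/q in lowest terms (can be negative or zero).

Answer: 3/2

Derivation:
Old median = 2
After inserting x = 37: new sorted = [-14, -10, -1, 2, 5, 14, 22, 37]
New median = 7/2
Delta = 7/2 - 2 = 3/2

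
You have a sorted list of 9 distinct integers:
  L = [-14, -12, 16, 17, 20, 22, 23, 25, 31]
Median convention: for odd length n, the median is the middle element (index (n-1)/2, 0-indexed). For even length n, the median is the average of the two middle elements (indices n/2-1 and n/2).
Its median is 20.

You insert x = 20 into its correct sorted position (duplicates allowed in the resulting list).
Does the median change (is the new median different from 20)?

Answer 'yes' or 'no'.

Answer: no

Derivation:
Old median = 20
Insert x = 20
New median = 20
Changed? no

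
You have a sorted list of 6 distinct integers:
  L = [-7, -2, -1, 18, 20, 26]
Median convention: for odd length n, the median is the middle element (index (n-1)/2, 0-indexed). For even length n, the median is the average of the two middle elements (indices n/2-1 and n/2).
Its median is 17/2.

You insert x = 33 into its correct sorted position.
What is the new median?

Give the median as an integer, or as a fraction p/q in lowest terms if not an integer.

Old list (sorted, length 6): [-7, -2, -1, 18, 20, 26]
Old median = 17/2
Insert x = 33
Old length even (6). Middle pair: indices 2,3 = -1,18.
New length odd (7). New median = single middle element.
x = 33: 6 elements are < x, 0 elements are > x.
New sorted list: [-7, -2, -1, 18, 20, 26, 33]
New median = 18

Answer: 18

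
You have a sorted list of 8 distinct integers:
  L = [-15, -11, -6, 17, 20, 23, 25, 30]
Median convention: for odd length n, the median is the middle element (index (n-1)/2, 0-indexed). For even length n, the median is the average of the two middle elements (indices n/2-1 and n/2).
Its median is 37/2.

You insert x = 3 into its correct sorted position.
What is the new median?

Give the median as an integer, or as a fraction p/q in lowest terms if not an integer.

Answer: 17

Derivation:
Old list (sorted, length 8): [-15, -11, -6, 17, 20, 23, 25, 30]
Old median = 37/2
Insert x = 3
Old length even (8). Middle pair: indices 3,4 = 17,20.
New length odd (9). New median = single middle element.
x = 3: 3 elements are < x, 5 elements are > x.
New sorted list: [-15, -11, -6, 3, 17, 20, 23, 25, 30]
New median = 17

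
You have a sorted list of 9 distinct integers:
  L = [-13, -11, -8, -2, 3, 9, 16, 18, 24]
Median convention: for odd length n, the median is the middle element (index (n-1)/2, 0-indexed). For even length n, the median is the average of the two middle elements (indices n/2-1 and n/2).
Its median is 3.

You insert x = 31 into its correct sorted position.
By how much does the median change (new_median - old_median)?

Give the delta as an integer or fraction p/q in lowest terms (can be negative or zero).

Old median = 3
After inserting x = 31: new sorted = [-13, -11, -8, -2, 3, 9, 16, 18, 24, 31]
New median = 6
Delta = 6 - 3 = 3

Answer: 3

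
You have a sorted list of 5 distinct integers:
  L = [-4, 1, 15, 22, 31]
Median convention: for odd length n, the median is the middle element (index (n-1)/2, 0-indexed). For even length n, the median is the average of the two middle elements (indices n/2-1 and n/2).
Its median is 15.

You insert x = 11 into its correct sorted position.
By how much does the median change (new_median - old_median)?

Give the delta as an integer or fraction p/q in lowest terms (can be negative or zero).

Answer: -2

Derivation:
Old median = 15
After inserting x = 11: new sorted = [-4, 1, 11, 15, 22, 31]
New median = 13
Delta = 13 - 15 = -2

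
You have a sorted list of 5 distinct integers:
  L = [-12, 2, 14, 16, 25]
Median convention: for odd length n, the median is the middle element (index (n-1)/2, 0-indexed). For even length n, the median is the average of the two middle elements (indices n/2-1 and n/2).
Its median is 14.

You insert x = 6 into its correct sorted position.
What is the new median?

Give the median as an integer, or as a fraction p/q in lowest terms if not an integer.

Answer: 10

Derivation:
Old list (sorted, length 5): [-12, 2, 14, 16, 25]
Old median = 14
Insert x = 6
Old length odd (5). Middle was index 2 = 14.
New length even (6). New median = avg of two middle elements.
x = 6: 2 elements are < x, 3 elements are > x.
New sorted list: [-12, 2, 6, 14, 16, 25]
New median = 10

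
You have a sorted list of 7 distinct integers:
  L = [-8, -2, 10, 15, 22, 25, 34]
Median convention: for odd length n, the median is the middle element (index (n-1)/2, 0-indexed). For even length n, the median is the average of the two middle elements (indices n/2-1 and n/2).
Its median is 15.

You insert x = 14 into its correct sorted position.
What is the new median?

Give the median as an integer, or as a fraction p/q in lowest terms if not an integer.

Answer: 29/2

Derivation:
Old list (sorted, length 7): [-8, -2, 10, 15, 22, 25, 34]
Old median = 15
Insert x = 14
Old length odd (7). Middle was index 3 = 15.
New length even (8). New median = avg of two middle elements.
x = 14: 3 elements are < x, 4 elements are > x.
New sorted list: [-8, -2, 10, 14, 15, 22, 25, 34]
New median = 29/2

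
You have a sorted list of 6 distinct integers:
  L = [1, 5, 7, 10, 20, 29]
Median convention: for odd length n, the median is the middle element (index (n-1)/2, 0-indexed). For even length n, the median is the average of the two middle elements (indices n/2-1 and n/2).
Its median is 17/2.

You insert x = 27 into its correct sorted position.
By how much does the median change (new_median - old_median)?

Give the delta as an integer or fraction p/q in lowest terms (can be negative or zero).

Old median = 17/2
After inserting x = 27: new sorted = [1, 5, 7, 10, 20, 27, 29]
New median = 10
Delta = 10 - 17/2 = 3/2

Answer: 3/2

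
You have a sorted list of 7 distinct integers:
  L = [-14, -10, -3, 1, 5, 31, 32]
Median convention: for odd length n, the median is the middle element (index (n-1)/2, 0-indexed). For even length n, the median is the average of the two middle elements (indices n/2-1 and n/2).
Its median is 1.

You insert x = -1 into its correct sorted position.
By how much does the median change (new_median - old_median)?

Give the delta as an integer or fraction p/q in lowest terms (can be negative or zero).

Answer: -1

Derivation:
Old median = 1
After inserting x = -1: new sorted = [-14, -10, -3, -1, 1, 5, 31, 32]
New median = 0
Delta = 0 - 1 = -1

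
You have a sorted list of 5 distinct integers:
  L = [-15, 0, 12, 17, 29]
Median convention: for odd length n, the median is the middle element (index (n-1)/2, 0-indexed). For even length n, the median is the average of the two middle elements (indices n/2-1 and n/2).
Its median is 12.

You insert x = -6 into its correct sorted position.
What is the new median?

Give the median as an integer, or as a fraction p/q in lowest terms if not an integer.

Answer: 6

Derivation:
Old list (sorted, length 5): [-15, 0, 12, 17, 29]
Old median = 12
Insert x = -6
Old length odd (5). Middle was index 2 = 12.
New length even (6). New median = avg of two middle elements.
x = -6: 1 elements are < x, 4 elements are > x.
New sorted list: [-15, -6, 0, 12, 17, 29]
New median = 6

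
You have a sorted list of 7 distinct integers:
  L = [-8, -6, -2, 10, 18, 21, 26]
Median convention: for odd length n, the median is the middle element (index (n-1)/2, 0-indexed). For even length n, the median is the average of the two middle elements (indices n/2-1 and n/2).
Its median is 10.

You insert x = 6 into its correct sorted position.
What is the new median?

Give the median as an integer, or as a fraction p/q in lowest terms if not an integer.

Answer: 8

Derivation:
Old list (sorted, length 7): [-8, -6, -2, 10, 18, 21, 26]
Old median = 10
Insert x = 6
Old length odd (7). Middle was index 3 = 10.
New length even (8). New median = avg of two middle elements.
x = 6: 3 elements are < x, 4 elements are > x.
New sorted list: [-8, -6, -2, 6, 10, 18, 21, 26]
New median = 8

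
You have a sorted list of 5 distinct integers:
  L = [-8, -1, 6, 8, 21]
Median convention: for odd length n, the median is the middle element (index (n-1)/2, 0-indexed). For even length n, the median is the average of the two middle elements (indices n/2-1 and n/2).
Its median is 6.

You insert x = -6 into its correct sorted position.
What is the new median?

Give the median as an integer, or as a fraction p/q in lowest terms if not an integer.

Old list (sorted, length 5): [-8, -1, 6, 8, 21]
Old median = 6
Insert x = -6
Old length odd (5). Middle was index 2 = 6.
New length even (6). New median = avg of two middle elements.
x = -6: 1 elements are < x, 4 elements are > x.
New sorted list: [-8, -6, -1, 6, 8, 21]
New median = 5/2

Answer: 5/2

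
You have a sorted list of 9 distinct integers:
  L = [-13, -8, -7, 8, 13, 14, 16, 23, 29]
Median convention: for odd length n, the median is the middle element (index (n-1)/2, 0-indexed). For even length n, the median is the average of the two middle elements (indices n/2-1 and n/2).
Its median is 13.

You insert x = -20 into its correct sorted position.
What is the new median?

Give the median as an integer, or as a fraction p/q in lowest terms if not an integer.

Old list (sorted, length 9): [-13, -8, -7, 8, 13, 14, 16, 23, 29]
Old median = 13
Insert x = -20
Old length odd (9). Middle was index 4 = 13.
New length even (10). New median = avg of two middle elements.
x = -20: 0 elements are < x, 9 elements are > x.
New sorted list: [-20, -13, -8, -7, 8, 13, 14, 16, 23, 29]
New median = 21/2

Answer: 21/2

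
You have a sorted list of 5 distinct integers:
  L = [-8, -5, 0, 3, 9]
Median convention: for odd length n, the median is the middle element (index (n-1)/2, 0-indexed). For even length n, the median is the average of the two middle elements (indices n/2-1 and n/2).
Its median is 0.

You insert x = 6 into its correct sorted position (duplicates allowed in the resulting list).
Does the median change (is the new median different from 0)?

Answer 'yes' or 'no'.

Old median = 0
Insert x = 6
New median = 3/2
Changed? yes

Answer: yes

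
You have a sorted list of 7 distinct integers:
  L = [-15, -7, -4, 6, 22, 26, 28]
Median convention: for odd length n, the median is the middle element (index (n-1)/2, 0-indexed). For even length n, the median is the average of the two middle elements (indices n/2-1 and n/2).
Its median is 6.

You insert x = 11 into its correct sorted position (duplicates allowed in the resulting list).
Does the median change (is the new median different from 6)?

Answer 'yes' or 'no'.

Answer: yes

Derivation:
Old median = 6
Insert x = 11
New median = 17/2
Changed? yes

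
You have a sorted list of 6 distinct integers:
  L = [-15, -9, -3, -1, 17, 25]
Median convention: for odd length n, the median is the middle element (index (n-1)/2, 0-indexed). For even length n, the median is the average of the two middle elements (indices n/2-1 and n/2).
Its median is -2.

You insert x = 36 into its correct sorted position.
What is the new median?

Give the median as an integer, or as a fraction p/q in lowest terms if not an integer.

Answer: -1

Derivation:
Old list (sorted, length 6): [-15, -9, -3, -1, 17, 25]
Old median = -2
Insert x = 36
Old length even (6). Middle pair: indices 2,3 = -3,-1.
New length odd (7). New median = single middle element.
x = 36: 6 elements are < x, 0 elements are > x.
New sorted list: [-15, -9, -3, -1, 17, 25, 36]
New median = -1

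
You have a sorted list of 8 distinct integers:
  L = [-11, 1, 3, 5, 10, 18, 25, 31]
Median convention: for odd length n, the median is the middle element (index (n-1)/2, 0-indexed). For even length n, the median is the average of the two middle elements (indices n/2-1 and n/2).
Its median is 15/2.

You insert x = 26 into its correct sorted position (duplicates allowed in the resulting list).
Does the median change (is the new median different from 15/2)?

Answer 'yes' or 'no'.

Old median = 15/2
Insert x = 26
New median = 10
Changed? yes

Answer: yes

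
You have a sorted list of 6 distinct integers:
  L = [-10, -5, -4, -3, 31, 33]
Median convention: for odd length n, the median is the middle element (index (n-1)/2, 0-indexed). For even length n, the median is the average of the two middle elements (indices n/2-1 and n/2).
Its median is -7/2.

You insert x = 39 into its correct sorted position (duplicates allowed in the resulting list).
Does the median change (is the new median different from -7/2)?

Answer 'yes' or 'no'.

Old median = -7/2
Insert x = 39
New median = -3
Changed? yes

Answer: yes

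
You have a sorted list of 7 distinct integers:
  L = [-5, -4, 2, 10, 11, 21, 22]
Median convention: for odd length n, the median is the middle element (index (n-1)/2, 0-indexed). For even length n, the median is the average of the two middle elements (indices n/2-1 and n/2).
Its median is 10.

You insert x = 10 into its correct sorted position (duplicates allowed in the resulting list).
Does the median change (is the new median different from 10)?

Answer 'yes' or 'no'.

Old median = 10
Insert x = 10
New median = 10
Changed? no

Answer: no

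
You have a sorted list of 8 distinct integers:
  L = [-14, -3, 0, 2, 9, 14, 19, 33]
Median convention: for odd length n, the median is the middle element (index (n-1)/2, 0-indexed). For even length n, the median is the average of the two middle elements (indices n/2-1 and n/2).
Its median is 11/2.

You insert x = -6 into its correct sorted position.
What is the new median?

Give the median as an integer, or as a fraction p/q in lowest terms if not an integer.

Answer: 2

Derivation:
Old list (sorted, length 8): [-14, -3, 0, 2, 9, 14, 19, 33]
Old median = 11/2
Insert x = -6
Old length even (8). Middle pair: indices 3,4 = 2,9.
New length odd (9). New median = single middle element.
x = -6: 1 elements are < x, 7 elements are > x.
New sorted list: [-14, -6, -3, 0, 2, 9, 14, 19, 33]
New median = 2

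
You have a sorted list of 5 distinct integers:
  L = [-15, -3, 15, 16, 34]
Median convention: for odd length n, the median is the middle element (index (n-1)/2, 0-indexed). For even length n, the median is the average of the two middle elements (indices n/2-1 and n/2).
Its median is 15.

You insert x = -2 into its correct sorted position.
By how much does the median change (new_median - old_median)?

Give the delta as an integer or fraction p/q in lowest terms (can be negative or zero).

Old median = 15
After inserting x = -2: new sorted = [-15, -3, -2, 15, 16, 34]
New median = 13/2
Delta = 13/2 - 15 = -17/2

Answer: -17/2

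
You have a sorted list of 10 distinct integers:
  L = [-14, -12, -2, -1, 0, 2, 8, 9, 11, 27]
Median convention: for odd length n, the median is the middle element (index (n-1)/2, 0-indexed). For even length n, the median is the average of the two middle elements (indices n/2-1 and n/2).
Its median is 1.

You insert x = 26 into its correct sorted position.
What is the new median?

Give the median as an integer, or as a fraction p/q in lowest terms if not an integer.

Old list (sorted, length 10): [-14, -12, -2, -1, 0, 2, 8, 9, 11, 27]
Old median = 1
Insert x = 26
Old length even (10). Middle pair: indices 4,5 = 0,2.
New length odd (11). New median = single middle element.
x = 26: 9 elements are < x, 1 elements are > x.
New sorted list: [-14, -12, -2, -1, 0, 2, 8, 9, 11, 26, 27]
New median = 2

Answer: 2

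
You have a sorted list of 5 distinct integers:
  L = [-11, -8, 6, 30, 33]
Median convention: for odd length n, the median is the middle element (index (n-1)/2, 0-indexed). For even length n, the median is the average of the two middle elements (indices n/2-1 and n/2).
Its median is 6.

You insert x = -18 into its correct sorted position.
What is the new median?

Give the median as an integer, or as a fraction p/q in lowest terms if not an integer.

Answer: -1

Derivation:
Old list (sorted, length 5): [-11, -8, 6, 30, 33]
Old median = 6
Insert x = -18
Old length odd (5). Middle was index 2 = 6.
New length even (6). New median = avg of two middle elements.
x = -18: 0 elements are < x, 5 elements are > x.
New sorted list: [-18, -11, -8, 6, 30, 33]
New median = -1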